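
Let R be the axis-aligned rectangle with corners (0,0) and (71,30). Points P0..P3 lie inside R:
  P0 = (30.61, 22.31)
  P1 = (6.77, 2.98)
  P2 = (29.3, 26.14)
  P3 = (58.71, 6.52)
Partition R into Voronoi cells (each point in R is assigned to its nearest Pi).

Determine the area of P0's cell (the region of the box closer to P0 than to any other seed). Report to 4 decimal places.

Area of P0's cell: 607.5775

1. box [0,71]×[0,30]: [(0, 0) (71, 0) (71, 30) (0, 30)]
2. ⊥bis P0·P1 via (18.69,12.645): [(28.9428, 0) (71, 0) (71, 30) (4.6182, 30)]  |A|=1626.5846
3. ⊥bis P0·P2 via (29.955,24.225): [(13.7851, 18.6943) (28.9428, 0) (71, 0) (71, 30) (46.8392, 30)]  |A|=1387.9157
4. ⊥bis P0·P3 via (44.66,14.415): [(13.7851, 18.6943) (28.9428, 0) (36.5599, 0) (53.4175, 30) (46.8392, 30)]  |A|=607.5775
5. canonical 5-gon: [(13.7851, 18.6943) (28.9428, 0) (36.5599, 0) (53.4175, 30) (46.8392, 30)]
6. shoelace: 607.5775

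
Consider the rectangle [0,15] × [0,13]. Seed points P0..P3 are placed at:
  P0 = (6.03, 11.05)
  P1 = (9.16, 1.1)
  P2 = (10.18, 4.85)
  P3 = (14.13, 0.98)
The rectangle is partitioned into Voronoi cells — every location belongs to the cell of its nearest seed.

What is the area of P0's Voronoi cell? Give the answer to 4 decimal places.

Area of P0's cell: 79.9249

1. box [0,15]×[0,13]: [(0, 0) (15, 0) (15, 13) (0, 13)]
2. ⊥bis P0·P1 via (7.595,6.075): [(0, 3.6858) (15, 8.4044) (15, 13) (0, 13)]  |A|=104.3233
3. ⊥bis P0·P2 via (8.105,7.95): [(0, 3.6858) (3.2723, 4.7152) (15, 12.5652) (15, 13) (0, 13)]  |A|=79.9249
4. ⊥bis P0·P3 via (10.08,6.015): [(0, 3.6858) (3.2723, 4.7152) (15, 12.5652) (15, 13) (0, 13)]  |A|=79.9249
5. canonical 5-gon: [(0, 3.6858) (3.2723, 4.7152) (15, 12.5652) (15, 13) (0, 13)]
6. shoelace: 79.9249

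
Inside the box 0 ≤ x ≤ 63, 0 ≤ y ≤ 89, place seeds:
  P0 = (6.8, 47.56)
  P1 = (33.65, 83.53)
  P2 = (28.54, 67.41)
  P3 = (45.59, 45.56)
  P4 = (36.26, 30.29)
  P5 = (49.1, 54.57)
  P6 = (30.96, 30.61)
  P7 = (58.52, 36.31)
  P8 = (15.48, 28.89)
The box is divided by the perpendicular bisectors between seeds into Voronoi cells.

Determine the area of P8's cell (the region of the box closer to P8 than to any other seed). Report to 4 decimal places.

1. box [0,63]×[0,89]: [(0, 0) (63, 0) (63, 89) (0, 89)]
2. ⊥bis P8·P0 via (11.14,38.225): [(0, 33.0458) (0, 0) (63, 0) (63, 62.3356)]  |A|=3004.5147
3. ⊥bis P8·P1 via (24.565,56.21): [(39.2912, 51.313) (0, 33.0458) (0, 0) (63, 0) (63, 43.4288)]  |A|=2780.3859
4. ⊥bis P8·P2 via (22.01,48.15): [(28.0692, 46.0957) (0, 33.0458) (0, 0) (63, 0) (63, 34.2526)]  |A|=2514.0331
5. ⊥bis P8·P3 via (30.535,37.225): [(26.1244, 45.1915) (0, 33.0458) (0, 0) (51.1441, 0)]  |A|=1587.2923
6. ⊥bis P8·P4 via (25.87,29.59): [(24.8585, 44.603) (0, 33.0458) (0, 0) (27.8636, 0)]  |A|=1032.1342
7. ⊥bis P8·P5 via (32.29,41.73): [(24.8585, 44.603) (0, 33.0458) (0, 0) (27.8636, 0)]  |A|=1032.1342
8. ⊥bis P8·P6 via (23.22,29.75): [(21.7312, 43.149) (0, 33.0458) (0, 0) (26.5256, 0)]  |A|=931.3391
9. ⊥bis P8·P7 via (37,32.6): [(21.7312, 43.149) (0, 33.0458) (0, 0) (26.5256, 0)]  |A|=931.3391
10. canonical 4-gon: [(21.7312, 43.149) (0, 33.0458) (0, 0) (26.5256, 0)]
11. shoelace: 931.3391

Area of P8's cell: 931.3391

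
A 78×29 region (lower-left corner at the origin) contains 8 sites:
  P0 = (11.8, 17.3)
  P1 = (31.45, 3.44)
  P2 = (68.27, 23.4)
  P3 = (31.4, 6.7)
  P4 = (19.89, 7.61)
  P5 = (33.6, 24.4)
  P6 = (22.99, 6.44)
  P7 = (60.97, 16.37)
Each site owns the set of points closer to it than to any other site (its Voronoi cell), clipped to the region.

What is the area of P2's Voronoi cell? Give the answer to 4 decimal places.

1. box [0,78]×[0,29]: [(0, 0) (78, 0) (78, 29) (0, 29)]
2. ⊥bis P2·P0 via (40.035,20.35): [(42.2332, 0) (78, 0) (78, 29) (39.1006, 29)]  |A|=1082.6591
3. ⊥bis P2·P1 via (49.86,13.42): [(57.1349, 0) (78, 0) (78, 29) (41.4141, 29)]  |A|=833.0385
4. ⊥bis P2·P3 via (49.835,15.05): [(54.1972, 5.4193) (57.1349, 0) (78, 0) (78, 29) (43.5164, 29)]  |A|=808.2514
5. ⊥bis P2·P4 via (44.08,15.505): [(54.1972, 5.4193) (57.1349, 0) (78, 0) (78, 29) (43.5164, 29)]  |A|=808.2514
6. ⊥bis P2·P5 via (50.935,23.9): [(50.6292, 13.2967) (54.1972, 5.4193) (57.1349, 0) (78, 0) (78, 29) (51.0821, 29)]  |A|=748.8484
7. ⊥bis P2·P6 via (45.63,14.92): [(50.6292, 13.2967) (54.1972, 5.4193) (57.1349, 0) (78, 0) (78, 29) (51.0821, 29)]  |A|=748.8484
8. ⊥bis P2·P7 via (64.62,19.885): [(78, 5.9911) (78, 29) (55.8421, 29)]  |A|=254.9139
9. canonical 3-gon: [(78, 5.9911) (78, 29) (55.8421, 29)]
10. shoelace: 254.9139

Area of P2's cell: 254.9139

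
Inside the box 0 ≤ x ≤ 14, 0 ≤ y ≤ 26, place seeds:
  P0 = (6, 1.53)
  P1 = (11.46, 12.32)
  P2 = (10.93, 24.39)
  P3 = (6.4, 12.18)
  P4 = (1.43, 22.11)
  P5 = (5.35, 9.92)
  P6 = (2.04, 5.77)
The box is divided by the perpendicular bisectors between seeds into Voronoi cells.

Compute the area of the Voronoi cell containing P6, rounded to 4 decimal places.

1. box [0,14]×[0,26]: [(0, 0) (14, 0) (14, 26) (0, 26)]
2. ⊥bis P6·P0 via (4.02,3.65): [(0, 0) (0.1119, 0) (14, 12.9709) (14, 26) (0, 26)]  |A|=273.9292
3. ⊥bis P6·P1 via (6.75,9.045): [(0, 18.7526) (0, 0) (0.1119, 0) (7.9495, 7.32)]  |A|=74.9463
4. ⊥bis P6·P2 via (6.485,15.08): [(0.6, 17.8898) (0, 18.1762) (0, 0) (0.1119, 0) (7.9495, 7.32)]  |A|=74.7734
5. ⊥bis P6·P3 via (4.22,8.975): [(0, 11.8454) (0, 0) (0.1119, 0) (7.4032, 6.8098)]  |A|=44.2281
6. ⊥bis P6·P4 via (1.735,13.94): [(0, 11.8454) (0, 0) (0.1119, 0) (7.4032, 6.8098)]  |A|=44.2281
7. ⊥bis P6·P5 via (3.695,7.845): [(0, 10.7921) (0, 0) (0.1119, 0) (6.293, 5.7729)]  |A|=34.2803
8. canonical 4-gon: [(0, 10.7921) (0, 0) (0.1119, 0) (6.293, 5.7729)]
9. shoelace: 34.2803

Area of P6's cell: 34.2803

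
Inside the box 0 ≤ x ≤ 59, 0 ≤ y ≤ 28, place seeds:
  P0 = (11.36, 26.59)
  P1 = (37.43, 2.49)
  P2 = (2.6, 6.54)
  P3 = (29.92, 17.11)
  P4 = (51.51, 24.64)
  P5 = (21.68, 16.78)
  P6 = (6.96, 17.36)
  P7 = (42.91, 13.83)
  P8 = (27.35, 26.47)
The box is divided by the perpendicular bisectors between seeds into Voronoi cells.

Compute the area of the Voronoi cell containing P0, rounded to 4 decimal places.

1. box [0,59]×[0,28]: [(0, 0) (59, 0) (59, 28) (0, 28)]
2. ⊥bis P0·P1 via (24.395,14.54): [(0, 0) (10.9537, 0) (36.8379, 28) (0, 28)]  |A|=669.0826
3. ⊥bis P0·P2 via (6.98,16.565): [(0, 19.6146) (20.7182, 10.5627) (36.8379, 28) (0, 28)]  |A|=408.0423
4. ⊥bis P0·P3 via (20.64,21.85): [(0, 19.6146) (15.9408, 12.6499) (23.7813, 28) (0, 28)]  |A|=249.3569
5. ⊥bis P0·P4 via (31.435,25.615): [(0, 19.6146) (15.9408, 12.6499) (23.7813, 28) (0, 28)]  |A|=249.3569
6. ⊥bis P0·P5 via (16.52,21.685): [(0, 19.6146) (10.2818, 15.1224) (22.5229, 28) (0, 28)]  |A|=188.1284
7. ⊥bis P0·P6 via (9.16,21.975): [(0, 26.3416) (14.4146, 19.4701) (22.5229, 28) (0, 28)]  |A|=108.0113
8. ⊥bis P0·P7 via (27.135,20.21): [(0, 26.3416) (14.4146, 19.4701) (22.5229, 28) (0, 28)]  |A|=108.0113
9. ⊥bis P0·P8 via (19.355,26.53): [(0, 26.3416) (14.4146, 19.4701) (19.3409, 24.6526) (19.366, 28) (0, 28)]  |A|=102.7276
10. canonical 5-gon: [(0, 26.3416) (14.4146, 19.4701) (19.3409, 24.6526) (19.366, 28) (0, 28)]
11. shoelace: 102.7276

Area of P0's cell: 102.7276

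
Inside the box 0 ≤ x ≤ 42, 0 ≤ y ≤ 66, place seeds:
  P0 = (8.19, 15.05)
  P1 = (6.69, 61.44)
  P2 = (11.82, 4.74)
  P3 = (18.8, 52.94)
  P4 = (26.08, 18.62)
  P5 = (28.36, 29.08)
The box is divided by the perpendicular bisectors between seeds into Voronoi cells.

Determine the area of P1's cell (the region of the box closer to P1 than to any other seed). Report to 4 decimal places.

Area of P1's cell: 255.2339

1. box [0,42]×[0,66]: [(0, 0) (42, 0) (42, 66) (0, 66)]
2. ⊥bis P1·P0 via (7.44,38.245): [(0, 38.0044) (42, 39.3625) (42, 66) (0, 66)]  |A|=1147.2948
3. ⊥bis P1·P2 via (9.255,33.09): [(0, 38.0044) (42, 39.3625) (42, 66) (0, 66)]  |A|=1147.2948
4. ⊥bis P1·P3 via (12.745,57.19): [(0, 39.0321) (18.9287, 66) (0, 66)]  |A|=255.2339
5. ⊥bis P1·P4 via (16.385,40.03): [(0, 39.0321) (18.9287, 66) (0, 66)]  |A|=255.2339
6. ⊥bis P1·P5 via (17.525,45.26): [(0, 39.0321) (18.9287, 66) (0, 66)]  |A|=255.2339
7. canonical 3-gon: [(0, 39.0321) (18.9287, 66) (0, 66)]
8. shoelace: 255.2339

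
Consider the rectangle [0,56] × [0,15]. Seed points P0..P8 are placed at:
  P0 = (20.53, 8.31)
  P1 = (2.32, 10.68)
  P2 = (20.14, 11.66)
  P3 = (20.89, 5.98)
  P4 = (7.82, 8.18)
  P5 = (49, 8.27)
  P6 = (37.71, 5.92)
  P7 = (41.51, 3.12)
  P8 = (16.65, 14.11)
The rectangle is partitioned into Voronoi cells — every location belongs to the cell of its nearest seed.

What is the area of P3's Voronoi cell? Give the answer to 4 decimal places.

Area of P3's cell: 113.4568

1. box [0,56]×[0,15]: [(0, 0) (56, 0) (56, 15) (0, 15)]
2. ⊥bis P3·P0 via (20.71,7.145): [(0, 3.9452) (0, 0) (56, 0) (56, 12.5975)]  |A|=463.1957
3. ⊥bis P3·P1 via (11.605,8.33): [(10.9223, 5.6327) (9.4967, 0) (56, 0) (56, 12.5975)]  |A|=414.9042
4. ⊥bis P3·P2 via (20.515,8.82): [(10.9223, 5.6327) (9.4967, 0) (56, 0) (56, 12.5975)]  |A|=414.9042
5. ⊥bis P3·P4 via (14.355,7.08): [(14.1965, 6.1386) (13.1633, 0) (56, 0) (56, 12.5975)]  |A|=394.7896
6. ⊥bis P3·P5 via (34.945,7.125): [(34.7664, 9.3168) (14.1965, 6.1386) (13.1633, 0) (35.5254, 0)]  |A|=165.6656
7. ⊥bis P3·P6 via (29.3,5.95): [(29.309, 8.4736) (14.1965, 6.1386) (13.1633, 0) (29.2788, 0)]  |A|=113.4568
8. ⊥bis P3·P7 via (31.2,4.55): [(29.309, 8.4736) (14.1965, 6.1386) (13.1633, 0) (29.2788, 0)]  |A|=113.4568
9. ⊥bis P3·P8 via (18.77,10.045): [(29.309, 8.4736) (14.1965, 6.1386) (13.1633, 0) (29.2788, 0)]  |A|=113.4568
10. canonical 4-gon: [(29.309, 8.4736) (14.1965, 6.1386) (13.1633, 0) (29.2788, 0)]
11. shoelace: 113.4568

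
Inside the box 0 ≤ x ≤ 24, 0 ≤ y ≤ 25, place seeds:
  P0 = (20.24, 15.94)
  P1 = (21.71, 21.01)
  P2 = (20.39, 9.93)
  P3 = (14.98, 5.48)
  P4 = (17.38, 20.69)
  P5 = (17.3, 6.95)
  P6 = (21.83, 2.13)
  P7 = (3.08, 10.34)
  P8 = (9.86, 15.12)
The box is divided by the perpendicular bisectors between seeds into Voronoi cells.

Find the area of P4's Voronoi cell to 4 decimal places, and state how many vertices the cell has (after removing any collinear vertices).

Area of P4's cell: 63.8287 (4 vertices)

1. box [0,24]×[0,25]: [(0, 0) (24, 0) (24, 25) (0, 25)]
2. ⊥bis P4·P0 via (18.81,18.315): [(0, 6.9894) (24, 21.4399) (24, 25) (0, 25)]  |A|=258.8481
3. ⊥bis P4·P1 via (19.545,20.85): [(0, 6.9894) (19.6931, 18.8467) (19.2383, 25) (0, 25)]  |A|=236.5315
4. ⊥bis P4·P2 via (18.885,15.31): [(0, 10.0271) (9.4232, 12.6632) (19.6931, 18.8467) (19.2383, 25) (0, 25)]  |A|=222.219
5. ⊥bis P4·P3 via (16.18,13.085): [(0, 15.6381) (11.3814, 13.8422) (19.6931, 18.8467) (19.2383, 25) (0, 25)]  |A|=187.3147
6. ⊥bis P4·P5 via (17.34,13.82): [(0, 15.6381) (11.299, 13.8552) (11.4019, 13.8546) (19.6931, 18.8467) (19.2383, 25) (0, 25)]  |A|=187.314
7. ⊥bis P4·P6 via (19.605,11.41): [(0, 15.6381) (11.299, 13.8552) (11.4019, 13.8546) (19.6931, 18.8467) (19.2383, 25) (0, 25)]  |A|=187.314
8. ⊥bis P4·P7 via (10.23,15.515): [(11.4227, 13.8671) (19.6931, 18.8467) (19.2383, 25) (3.365, 25)]  |A|=114.9354
9. ⊥bis P4·P8 via (13.62,17.905): [(15.0107, 16.0274) (19.6931, 18.8467) (19.2383, 25) (8.3648, 25)]  |A|=63.8287
10. canonical 4-gon: [(15.0107, 16.0274) (19.6931, 18.8467) (19.2383, 25) (8.3648, 25)]
11. shoelace: 63.8287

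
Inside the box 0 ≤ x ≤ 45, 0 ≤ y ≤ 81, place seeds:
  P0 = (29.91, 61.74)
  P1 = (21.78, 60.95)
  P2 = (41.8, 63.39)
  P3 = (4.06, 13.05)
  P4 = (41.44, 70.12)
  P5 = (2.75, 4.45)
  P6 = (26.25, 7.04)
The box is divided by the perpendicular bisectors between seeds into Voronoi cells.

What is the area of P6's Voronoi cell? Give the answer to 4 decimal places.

1. box [0,45]×[0,81]: [(0, 0) (45, 0) (45, 81) (0, 81)]
2. ⊥bis P6·P0 via (28.08,34.39): [(0, 36.2688) (0, 0) (45, 0) (45, 33.2579)]  |A|=1564.3512
3. ⊥bis P6·P1 via (24.015,33.995): [(28.4668, 34.3641) (0, 32.0038) (0, 0) (45, 0) (45, 33.2579)]  |A|=1503.6448
4. ⊥bis P6·P2 via (34.025,35.215): [(39.8744, 33.6008) (28.4668, 34.3641) (0, 32.0038) (0, 0) (45, 0) (45, 32.1864)]  |A|=1500.8989
5. ⊥bis P6·P3 via (15.155,10.045): [(39.8744, 33.6008) (28.4668, 34.3641) (21.5872, 33.7937) (12.4344, 0) (45, 0) (45, 32.1864)]  |A|=945.3617
6. ⊥bis P6·P4 via (33.845,38.58): [(39.8744, 33.6008) (28.4668, 34.3641) (21.5872, 33.7937) (12.4344, 0) (45, 0) (45, 32.1864)]  |A|=945.3617
7. ⊥bis P6·P5 via (14.5,5.745): [(39.8744, 33.6008) (28.4668, 34.3641) (21.5872, 33.7937) (14.3526, 7.0824) (15.1332, 0) (45, 0) (45, 32.1864)]  |A|=935.8047
8. canonical 7-gon: [(39.8744, 33.6008) (28.4668, 34.3641) (21.5872, 33.7937) (14.3526, 7.0824) (15.1332, 0) (45, 0) (45, 32.1864)]
9. shoelace: 935.8047

Area of P6's cell: 935.8047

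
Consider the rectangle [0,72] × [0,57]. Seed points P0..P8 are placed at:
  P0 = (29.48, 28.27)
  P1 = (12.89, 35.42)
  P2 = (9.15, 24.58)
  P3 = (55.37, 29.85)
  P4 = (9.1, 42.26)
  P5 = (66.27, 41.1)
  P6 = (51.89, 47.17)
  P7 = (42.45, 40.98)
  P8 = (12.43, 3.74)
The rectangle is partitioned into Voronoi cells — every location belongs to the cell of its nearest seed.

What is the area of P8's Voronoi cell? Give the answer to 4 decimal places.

Area of P8's cell: 479.9269

1. box [0,72]×[0,57]: [(0, 0) (72, 0) (72, 57) (0, 57)]
2. ⊥bis P8·P0 via (20.955,16.005): [(0, 30.5701) (0, 0) (43.9815, 0)]  |A|=672.2609
3. ⊥bis P8·P1 via (12.66,19.58): [(15.8789, 19.5333) (0, 19.7638) (0, 0) (43.9815, 0)]  |A|=586.465
4. ⊥bis P8·P2 via (10.79,14.16): [(21.2426, 15.8051) (0, 12.4618) (0, 0) (43.9815, 0)]  |A|=479.9269
5. ⊥bis P8·P3 via (33.9,16.795): [(21.2426, 15.8051) (0, 12.4618) (0, 0) (43.9815, 0)]  |A|=479.9269
6. ⊥bis P8·P4 via (10.765,23): [(21.2426, 15.8051) (0, 12.4618) (0, 0) (43.9815, 0)]  |A|=479.9269
7. ⊥bis P8·P5 via (39.35,22.42): [(21.2426, 15.8051) (0, 12.4618) (0, 0) (43.9815, 0)]  |A|=479.9269
8. ⊥bis P8·P6 via (32.16,25.455): [(21.2426, 15.8051) (0, 12.4618) (0, 0) (43.9815, 0)]  |A|=479.9269
9. ⊥bis P8·P7 via (27.44,22.36): [(21.2426, 15.8051) (0, 12.4618) (0, 0) (43.9815, 0)]  |A|=479.9269
10. canonical 4-gon: [(21.2426, 15.8051) (0, 12.4618) (0, 0) (43.9815, 0)]
11. shoelace: 479.9269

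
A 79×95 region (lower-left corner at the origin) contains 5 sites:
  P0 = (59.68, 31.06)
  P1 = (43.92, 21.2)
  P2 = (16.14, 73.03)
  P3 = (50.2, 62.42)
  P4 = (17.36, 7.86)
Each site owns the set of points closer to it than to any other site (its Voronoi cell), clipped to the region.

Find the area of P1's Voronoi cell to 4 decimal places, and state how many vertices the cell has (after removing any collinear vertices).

Area of P1's cell: 1193.9373 (5 vertices)

1. box [0,79]×[0,95]: [(0, 0) (79, 0) (79, 95) (0, 95)]
2. ⊥bis P1·P0 via (51.8,26.13): [(0, 0) (68.1478, 0) (8.7126, 95) (0, 95)]  |A|=3650.8681
3. ⊥bis P1·P2 via (30.03,47.115): [(0, 31.0194) (0, 0) (68.1478, 0) (36.5011, 50.5834)]  |A|=2289.6963
4. ⊥bis P1·P3 via (47.06,41.81): [(26.0924, 45.0045) (0, 31.0194) (0, 0) (68.1478, 0) (41.4559, 42.6638)]  |A|=2234.6586
5. ⊥bis P1·P4 via (30.64,14.53): [(26.0924, 45.0045) (17.6158, 40.4612) (37.9378, 0) (68.1478, 0) (41.4559, 42.6638)]  |A|=1193.9373
6. canonical 5-gon: [(26.0924, 45.0045) (17.6158, 40.4612) (37.9378, 0) (68.1478, 0) (41.4559, 42.6638)]
7. shoelace: 1193.9373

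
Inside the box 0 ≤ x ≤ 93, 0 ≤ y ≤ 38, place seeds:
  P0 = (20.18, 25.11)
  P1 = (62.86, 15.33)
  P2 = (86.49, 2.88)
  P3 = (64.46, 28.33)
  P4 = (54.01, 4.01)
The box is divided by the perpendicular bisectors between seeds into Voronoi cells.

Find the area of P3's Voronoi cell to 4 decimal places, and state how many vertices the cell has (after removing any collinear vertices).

1. box [0,93]×[0,38]: [(0, 0) (93, 0) (93, 38) (0, 38)]
2. ⊥bis P3·P0 via (42.32,26.72): [(44.2631, 0) (93, 0) (93, 38) (41.4997, 38)]  |A|=1904.5071
3. ⊥bis P3·P1 via (63.66,21.83): [(42.4861, 24.436) (93, 18.2189) (93, 38) (41.4997, 38)]  |A|=848.8841
4. ⊥bis P3·P2 via (75.475,15.605): [(42.4861, 24.436) (80.3004, 19.782) (93, 30.775) (93, 38) (41.4997, 38)]  |A|=769.1557
5. ⊥bis P3·P4 via (59.235,16.17): [(42.4861, 24.436) (80.3004, 19.782) (93, 30.775) (93, 38) (41.4997, 38)]  |A|=769.1557
6. canonical 5-gon: [(42.4861, 24.436) (80.3004, 19.782) (93, 30.775) (93, 38) (41.4997, 38)]
7. shoelace: 769.1557

Area of P3's cell: 769.1557 (5 vertices)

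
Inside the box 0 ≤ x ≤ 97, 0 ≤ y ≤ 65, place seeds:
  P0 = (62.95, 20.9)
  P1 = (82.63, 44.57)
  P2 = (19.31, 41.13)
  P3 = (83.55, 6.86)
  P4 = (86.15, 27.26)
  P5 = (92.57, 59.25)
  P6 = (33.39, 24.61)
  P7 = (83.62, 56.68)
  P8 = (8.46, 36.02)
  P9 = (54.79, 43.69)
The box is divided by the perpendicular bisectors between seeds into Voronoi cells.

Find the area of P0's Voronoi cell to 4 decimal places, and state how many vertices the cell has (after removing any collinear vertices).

Area of P0's cell: 799.8975 (6 vertices)

1. box [0,97]×[0,65]: [(0, 0) (97, 0) (97, 65) (0, 65)]
2. ⊥bis P0·P1 via (72.79,32.735): [(0, 0) (97, 0) (97, 12.606) (33.9835, 65) (0, 65)]  |A|=4654.1567
3. ⊥bis P0·P2 via (41.13,31.015): [(26.7525, 0) (97, 0) (97, 12.606) (50.5133, 51.2566)]  |A|=2093.3289
4. ⊥bis P0·P3 via (73.25,13.88): [(26.7525, 0) (63.79, 0) (81.2862, 25.671) (50.5133, 51.2566)]  |A|=1568.0182
5. ⊥bis P0·P4 via (74.55,24.08): [(26.7525, 0) (63.79, 0) (76.1712, 18.1661) (71.9965, 33.3948) (50.5133, 51.2566)]  |A|=1513.4057
6. ⊥bis P0·P5 via (77.76,40.075): [(26.7525, 0) (63.79, 0) (76.1712, 18.1661) (71.9965, 33.3948) (50.5133, 51.2566)]  |A|=1513.4057
7. ⊥bis P0·P6 via (48.17,22.755): [(45.3141, 0) (63.79, 0) (76.1712, 18.1661) (71.9965, 33.3948) (51.6306, 50.3276)]  |A|=1006.6559
8. ⊥bis P0·P7 via (73.285,38.79): [(45.3141, 0) (63.79, 0) (76.1712, 18.1661) (71.9965, 33.3948) (51.6306, 50.3276)]  |A|=1006.6559
9. ⊥bis P0·P8 via (35.705,28.46): [(45.3141, 0) (63.79, 0) (76.1712, 18.1661) (71.9965, 33.3948) (51.6306, 50.3276)]  |A|=1006.6559
10. ⊥bis P0·P9 via (58.87,32.295): [(48.9202, 28.7325) (45.3141, 0) (63.79, 0) (76.1712, 18.1661) (71.9965, 33.3948) (68.9698, 35.9112)]  |A|=799.8975
11. canonical 6-gon: [(48.9202, 28.7325) (45.3141, 0) (63.79, 0) (76.1712, 18.1661) (71.9965, 33.3948) (68.9698, 35.9112)]
12. shoelace: 799.8975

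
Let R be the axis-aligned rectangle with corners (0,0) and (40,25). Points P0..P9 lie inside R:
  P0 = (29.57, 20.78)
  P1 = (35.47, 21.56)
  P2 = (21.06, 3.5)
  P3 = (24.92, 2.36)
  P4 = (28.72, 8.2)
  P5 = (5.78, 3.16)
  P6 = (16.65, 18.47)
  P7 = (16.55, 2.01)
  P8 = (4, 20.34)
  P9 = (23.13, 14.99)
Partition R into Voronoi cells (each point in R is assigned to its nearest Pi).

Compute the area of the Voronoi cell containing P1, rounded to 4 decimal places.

1. box [0,40]×[0,25]: [(0, 0) (40, 0) (40, 25) (0, 25)]
2. ⊥bis P1·P0 via (32.52,21.17): [(35.3187, 0) (40, 0) (40, 25) (32.0137, 25)]  |A|=158.3449
3. ⊥bis P1·P2 via (28.265,12.53): [(34.2987, 7.7157) (40, 3.1667) (40, 25) (32.0137, 25)]  |A|=131.2581
4. ⊥bis P1·P3 via (30.195,11.96): [(34.0151, 9.8609) (40, 6.5724) (40, 25) (32.0137, 25)]  |A|=115.5967
5. ⊥bis P1·P4 via (32.095,14.88): [(33.4415, 14.1997) (40, 10.8861) (40, 25) (32.0137, 25)]  |A|=89.4105
6. ⊥bis P1·P5 via (20.625,12.36): [(33.4415, 14.1997) (40, 10.8861) (40, 25) (32.0137, 25)]  |A|=89.4105
7. ⊥bis P1·P6 via (26.06,20.015): [(33.4415, 14.1997) (40, 10.8861) (40, 25) (32.0137, 25)]  |A|=89.4105
8. ⊥bis P1·P7 via (26.01,11.785): [(33.4415, 14.1997) (40, 10.8861) (40, 25) (32.0137, 25)]  |A|=89.4105
9. ⊥bis P1·P8 via (19.735,20.95): [(33.4415, 14.1997) (40, 10.8861) (40, 25) (32.0137, 25)]  |A|=89.4105
10. ⊥bis P1·P9 via (29.3,18.275): [(33.4415, 14.1997) (40, 10.8861) (40, 25) (32.0137, 25)]  |A|=89.4105
11. canonical 4-gon: [(33.4415, 14.1997) (40, 10.8861) (40, 25) (32.0137, 25)]
12. shoelace: 89.4105

Area of P1's cell: 89.4105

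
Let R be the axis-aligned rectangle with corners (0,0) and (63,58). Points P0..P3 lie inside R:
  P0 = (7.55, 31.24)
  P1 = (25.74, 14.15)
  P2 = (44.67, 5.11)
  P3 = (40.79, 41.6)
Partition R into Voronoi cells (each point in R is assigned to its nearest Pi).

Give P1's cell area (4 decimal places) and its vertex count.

Area of P1's cell: 792.7483 (5 vertices)

1. box [0,63]×[0,58]: [(0, 0) (63, 0) (63, 58) (0, 58)]
2. ⊥bis P1·P0 via (16.645,22.695): [(0, 4.9786) (0, 0) (63, 0) (63, 58) (49.815, 58)]  |A|=2333.3703
3. ⊥bis P1·P2 via (35.205,9.63): [(0, 4.9786) (0, 0) (30.6062, 0) (58.304, 58) (49.815, 58)]  |A|=1257.7674
4. ⊥bis P1·P3 via (33.265,27.875): [(25.5077, 32.1281) (0, 4.9786) (0, 0) (30.6062, 0) (41.7074, 23.2463)]  |A|=792.7483
5. canonical 5-gon: [(25.5077, 32.1281) (0, 4.9786) (0, 0) (30.6062, 0) (41.7074, 23.2463)]
6. shoelace: 792.7483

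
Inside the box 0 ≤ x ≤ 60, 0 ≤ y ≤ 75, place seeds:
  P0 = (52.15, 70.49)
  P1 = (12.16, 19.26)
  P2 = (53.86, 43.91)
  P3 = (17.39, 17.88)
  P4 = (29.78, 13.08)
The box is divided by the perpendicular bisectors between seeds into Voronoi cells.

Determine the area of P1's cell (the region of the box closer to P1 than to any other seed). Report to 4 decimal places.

1. box [0,60]×[0,75]: [(0, 0) (60, 0) (60, 75) (0, 75)]
2. ⊥bis P1·P0 via (32.155,44.875): [(0, 69.9751) (0, 0) (60, 0) (60, 23.1393)]  |A|=2793.4312
3. ⊥bis P1·P2 via (33.01,31.585): [(19.1556, 55.0223) (0, 69.9751) (0, 0) (51.6807, 0)]  |A|=2092.0038
4. ⊥bis P1·P3 via (14.775,18.57): [(22.7769, 48.8961) (19.1556, 55.0223) (0, 69.9751) (0, 0) (9.8751, 0)]  |A|=1069.936
5. ⊥bis P1·P4 via (20.97,16.17): [(22.7769, 48.8961) (19.1556, 55.0223) (0, 69.9751) (0, 0) (9.8751, 0)]  |A|=1069.936
6. canonical 5-gon: [(22.7769, 48.8961) (19.1556, 55.0223) (0, 69.9751) (0, 0) (9.8751, 0)]
7. shoelace: 1069.936

Area of P1's cell: 1069.9360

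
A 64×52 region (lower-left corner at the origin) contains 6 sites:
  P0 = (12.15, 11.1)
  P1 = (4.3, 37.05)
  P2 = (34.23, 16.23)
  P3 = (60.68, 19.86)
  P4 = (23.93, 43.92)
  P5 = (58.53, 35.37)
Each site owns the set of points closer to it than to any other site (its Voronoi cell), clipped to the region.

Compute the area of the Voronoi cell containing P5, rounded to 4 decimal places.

1. box [0,64]×[0,52]: [(0, 0) (64, 0) (64, 52) (0, 52)]
2. ⊥bis P5·P0 via (35.34,23.235): [(47.4985, 0) (64, 0) (64, 52) (20.2877, 52)]  |A|=1565.558
3. ⊥bis P5·P1 via (31.415,36.21): [(31.2549, 31.0417) (47.4985, 0) (64, 0) (64, 52) (31.9042, 52)]  |A|=1443.8269
4. ⊥bis P5·P2 via (46.38,25.8): [(31.671, 44.4744) (64, 3.4298) (64, 52) (31.9042, 52)]  |A|=905.8829
5. ⊥bis P5·P3 via (59.605,27.615): [(31.671, 44.4744) (46.393, 25.7835) (64, 28.2242) (64, 52) (31.9042, 52)]  |A|=687.6044
6. ⊥bis P5·P4 via (41.23,39.645): [(39.8556, 34.0833) (46.393, 25.7835) (64, 28.2242) (64, 52) (44.283, 52)]  |A|=544.7016
7. canonical 5-gon: [(39.8556, 34.0833) (46.393, 25.7835) (64, 28.2242) (64, 52) (44.283, 52)]
8. shoelace: 544.7016

Area of P5's cell: 544.7016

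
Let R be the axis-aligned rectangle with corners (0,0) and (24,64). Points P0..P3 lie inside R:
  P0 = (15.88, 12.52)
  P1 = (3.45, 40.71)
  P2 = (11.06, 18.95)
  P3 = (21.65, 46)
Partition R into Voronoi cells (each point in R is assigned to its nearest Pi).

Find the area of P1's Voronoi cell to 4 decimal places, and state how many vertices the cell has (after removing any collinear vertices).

1. box [0,24]×[0,64]: [(0, 0) (24, 0) (24, 64) (0, 64)]
2. ⊥bis P1·P0 via (9.665,26.615): [(0, 22.3533) (24, 32.9358) (24, 64) (0, 64)]  |A|=872.5299
3. ⊥bis P1·P2 via (7.255,29.83): [(0, 27.2928) (24, 35.6861) (24, 64) (0, 64)]  |A|=780.2534
4. ⊥bis P1·P3 via (12.55,43.355): [(0, 27.2928) (15.6299, 32.7589) (6.5493, 64) (0, 64)]  |A|=389.1688
5. canonical 4-gon: [(0, 27.2928) (15.6299, 32.7589) (6.5493, 64) (0, 64)]
6. shoelace: 389.1688

Area of P1's cell: 389.1688 (4 vertices)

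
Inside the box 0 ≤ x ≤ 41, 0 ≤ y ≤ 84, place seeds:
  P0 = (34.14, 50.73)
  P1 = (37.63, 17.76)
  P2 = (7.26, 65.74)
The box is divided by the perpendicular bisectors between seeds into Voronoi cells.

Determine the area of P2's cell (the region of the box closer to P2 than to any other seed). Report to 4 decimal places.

Area of P2's cell: 1084.7874

1. box [0,41]×[0,84]: [(0, 0) (41, 0) (41, 84) (0, 84)]
2. ⊥bis P2·P0 via (20.7,58.235): [(0, 21.1653) (35.0874, 84) (0, 84)]  |A|=1102.3521
3. ⊥bis P2·P1 via (22.445,41.75): [(0, 27.5429) (5.5082, 31.0295) (35.0874, 84) (0, 84)]  |A|=1084.7874
4. canonical 4-gon: [(0, 27.5429) (5.5082, 31.0295) (35.0874, 84) (0, 84)]
5. shoelace: 1084.7874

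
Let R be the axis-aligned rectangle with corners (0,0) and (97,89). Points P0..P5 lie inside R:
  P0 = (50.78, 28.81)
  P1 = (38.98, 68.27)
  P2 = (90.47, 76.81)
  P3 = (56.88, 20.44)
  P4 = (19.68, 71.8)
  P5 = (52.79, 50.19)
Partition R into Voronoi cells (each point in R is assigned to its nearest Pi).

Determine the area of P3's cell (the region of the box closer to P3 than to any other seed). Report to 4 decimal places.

1. box [0,97]×[0,89]: [(0, 0) (97, 0) (97, 89) (0, 89)]
2. ⊥bis P3·P0 via (53.83,24.625): [(20.0413, 0) (97, 0) (97, 56.087)]  |A|=2158.1924
3. ⊥bis P3·P1 via (47.93,44.355): [(20.0413, 0) (97, 0) (97, 56.087)]  |A|=2158.1924
4. ⊥bis P3·P2 via (73.675,48.625): [(80.8746, 44.3349) (20.0413, 0) (97, 0) (97, 34.726)]  |A|=1985.9646
5. ⊥bis P3·P4 via (38.28,46.12): [(80.8746, 44.3349) (20.0413, 0) (97, 0) (97, 34.726)]  |A|=1985.9646
6. ⊥bis P3·P5 via (54.835,35.315): [(88.2924, 39.9147) (71.6747, 37.6301) (20.0413, 0) (97, 0) (97, 34.726)]  |A|=1940.7643
7. canonical 5-gon: [(88.2924, 39.9147) (71.6747, 37.6301) (20.0413, 0) (97, 0) (97, 34.726)]
8. shoelace: 1940.7643

Area of P3's cell: 1940.7643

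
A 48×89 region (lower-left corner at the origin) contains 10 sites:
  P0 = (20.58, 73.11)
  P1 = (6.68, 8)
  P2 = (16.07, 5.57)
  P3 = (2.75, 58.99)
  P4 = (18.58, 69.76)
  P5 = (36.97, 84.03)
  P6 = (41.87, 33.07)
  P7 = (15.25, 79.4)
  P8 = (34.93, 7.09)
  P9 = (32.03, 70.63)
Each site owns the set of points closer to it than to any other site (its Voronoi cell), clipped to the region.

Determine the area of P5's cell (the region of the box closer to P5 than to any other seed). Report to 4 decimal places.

Area of P5's cell: 279.5814

1. box [0,48]×[0,89]: [(0, 0) (48, 0) (48, 89) (0, 89)]
2. ⊥bis P5·P0 via (28.775,78.57): [(48, 49.7149) (48, 89) (21.8259, 89)]  |A|=514.126
3. ⊥bis P5·P1 via (21.825,46.015): [(48, 49.7149) (48, 89) (21.8259, 89)]  |A|=514.126
4. ⊥bis P5·P2 via (26.52,44.8): [(48, 49.7149) (48, 89) (21.8259, 89)]  |A|=514.126
5. ⊥bis P5·P3 via (19.86,71.51): [(48, 49.7149) (48, 89) (21.8259, 89)]  |A|=514.126
6. ⊥bis P5·P4 via (27.775,76.895): [(42.7417, 57.6071) (48, 50.8307) (48, 89) (21.8259, 89)]  |A|=511.1924
7. ⊥bis P5·P6 via (39.42,58.55): [(41.9514, 58.7934) (48, 59.375) (48, 89) (21.8259, 89)]  |A|=484.9107
8. ⊥bis P5·P7 via (26.11,81.715): [(25.842, 82.9722) (41.9514, 58.7934) (48, 59.375) (48, 89) (24.5571, 89)]  |A|=476.6792
9. ⊥bis P5·P8 via (35.95,45.56): [(25.842, 82.9722) (41.9514, 58.7934) (48, 59.375) (48, 89) (24.5571, 89)]  |A|=476.6792
10. ⊥bis P5·P9 via (34.5,77.33): [(25.842, 82.9722) (28.0061, 79.724) (48, 72.3531) (48, 89) (24.5571, 89)]  |A|=279.5814
11. canonical 5-gon: [(25.842, 82.9722) (28.0061, 79.724) (48, 72.3531) (48, 89) (24.5571, 89)]
12. shoelace: 279.5814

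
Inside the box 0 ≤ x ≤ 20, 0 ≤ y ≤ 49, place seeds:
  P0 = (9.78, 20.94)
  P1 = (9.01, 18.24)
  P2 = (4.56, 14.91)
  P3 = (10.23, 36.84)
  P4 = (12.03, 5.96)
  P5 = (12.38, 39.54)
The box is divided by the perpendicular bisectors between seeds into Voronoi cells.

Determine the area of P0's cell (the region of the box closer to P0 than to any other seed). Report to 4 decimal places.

1. box [0,20]×[0,49]: [(0, 0) (20, 0) (20, 49) (0, 49)]
2. ⊥bis P0·P1 via (9.395,19.59): [(0, 22.2693) (20, 16.5656) (20, 49) (0, 49)]  |A|=591.6507
3. ⊥bis P0·P2 via (7.17,17.925): [(0, 24.1319) (3.2086, 21.3543) (20, 16.5656) (20, 49) (0, 49)]  |A|=588.6626
4. ⊥bis P0·P3 via (10.005,28.89): [(0, 29.1732) (0, 24.1319) (3.2086, 21.3543) (20, 16.5656) (20, 28.6071)]  |A|=186.4655
5. ⊥bis P0·P4 via (10.905,13.45): [(0, 29.1732) (0, 24.1319) (3.2086, 21.3543) (20, 16.5656) (20, 28.6071)]  |A|=186.4655
6. ⊥bis P0·P5 via (11.08,30.24): [(0, 29.1732) (0, 24.1319) (3.2086, 21.3543) (20, 16.5656) (20, 28.6071)]  |A|=186.4655
7. canonical 5-gon: [(0, 29.1732) (0, 24.1319) (3.2086, 21.3543) (20, 16.5656) (20, 28.6071)]
8. shoelace: 186.4655

Area of P0's cell: 186.4655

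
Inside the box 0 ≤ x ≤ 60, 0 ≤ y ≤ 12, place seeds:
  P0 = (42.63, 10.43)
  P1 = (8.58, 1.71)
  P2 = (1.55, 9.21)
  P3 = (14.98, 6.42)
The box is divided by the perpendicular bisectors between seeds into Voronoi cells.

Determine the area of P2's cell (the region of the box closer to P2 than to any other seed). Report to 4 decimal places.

1. box [0,60]×[0,12]: [(0, 0) (60, 0) (60, 12) (0, 12)]
2. ⊥bis P2·P0 via (22.09,9.82): [(0, 0) (22.3816, 0) (22.0253, 12) (0, 12)]  |A|=266.4414
3. ⊥bis P2·P1 via (5.065,5.46): [(0, 0.7124) (12.0422, 12) (0, 12)]  |A|=67.964
4. ⊥bis P2·P3 via (8.265,7.815): [(0, 0.7124) (8.4313, 8.6153) (9.1344, 12) (0, 12)]  |A|=63.0429
5. canonical 4-gon: [(0, 0.7124) (8.4313, 8.6153) (9.1344, 12) (0, 12)]
6. shoelace: 63.0429

Area of P2's cell: 63.0429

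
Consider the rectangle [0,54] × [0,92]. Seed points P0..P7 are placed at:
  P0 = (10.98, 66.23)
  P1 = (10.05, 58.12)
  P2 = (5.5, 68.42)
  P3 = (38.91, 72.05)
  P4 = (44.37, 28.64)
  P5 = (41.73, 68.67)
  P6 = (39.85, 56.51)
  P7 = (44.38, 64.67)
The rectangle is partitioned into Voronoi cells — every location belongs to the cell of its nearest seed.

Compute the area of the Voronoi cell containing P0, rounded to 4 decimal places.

1. box [0,54]×[0,92]: [(0, 0) (54, 0) (54, 92) (0, 92)]
2. ⊥bis P0·P1 via (10.515,62.175): [(0, 63.3808) (54, 57.1884) (54, 92) (0, 92)]  |A|=1712.631
3. ⊥bis P0·P2 via (8.24,67.325): [(6.3718, 62.6501) (54, 57.1884) (54, 92) (18.101, 92)]  |A|=1355.8227
4. ⊥bis P0·P3 via (24.945,69.14): [(6.3718, 62.6501) (26.7851, 60.3093) (20.1815, 92) (18.101, 92)]  |A|=346.2595
5. ⊥bis P0·P4 via (27.675,47.435): [(6.3718, 62.6501) (26.7851, 60.3093) (20.1815, 92) (18.101, 92)]  |A|=346.2595
6. ⊥bis P0·P5 via (26.355,67.45): [(6.3718, 62.6501) (26.7851, 60.3093) (20.1815, 92) (18.101, 92)]  |A|=346.2595
7. ⊥bis P0·P6 via (25.415,61.37): [(6.3718, 62.6501) (25.1221, 60.5) (26.1248, 63.4782) (20.1815, 92) (18.101, 92)]  |A|=343.6874
8. ⊥bis P0·P7 via (27.68,65.45): [(6.3718, 62.6501) (25.1221, 60.5) (26.1248, 63.4782) (20.1815, 92) (18.101, 92)]  |A|=343.6874
9. canonical 5-gon: [(6.3718, 62.6501) (25.1221, 60.5) (26.1248, 63.4782) (20.1815, 92) (18.101, 92)]
10. shoelace: 343.6874

Area of P0's cell: 343.6874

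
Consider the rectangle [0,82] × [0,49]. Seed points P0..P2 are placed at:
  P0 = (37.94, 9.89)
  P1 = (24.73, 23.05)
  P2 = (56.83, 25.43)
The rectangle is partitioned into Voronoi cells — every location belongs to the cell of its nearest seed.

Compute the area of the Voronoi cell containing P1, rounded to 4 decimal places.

1. box [0,82]×[0,49]: [(0, 0) (82, 0) (82, 49) (0, 49)]
2. ⊥bis P1·P0 via (31.335,16.47): [(0, 0) (14.9273, 0) (63.7419, 49) (0, 49)]  |A|=1927.3957
3. ⊥bis P1·P2 via (40.78,24.24): [(0, 0) (14.9273, 0) (40.6619, 25.8324) (38.9442, 49) (0, 49)]  |A|=1640.1442
4. canonical 5-gon: [(0, 0) (14.9273, 0) (40.6619, 25.8324) (38.9442, 49) (0, 49)]
5. shoelace: 1640.1442

Area of P1's cell: 1640.1442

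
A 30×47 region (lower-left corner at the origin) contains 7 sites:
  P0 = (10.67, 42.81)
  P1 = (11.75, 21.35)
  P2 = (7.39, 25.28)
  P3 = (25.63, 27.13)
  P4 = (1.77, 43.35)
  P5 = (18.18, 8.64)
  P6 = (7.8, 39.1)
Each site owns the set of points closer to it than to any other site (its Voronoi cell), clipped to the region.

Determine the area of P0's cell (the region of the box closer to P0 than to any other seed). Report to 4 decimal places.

1. box [0,30]×[0,47]: [(0, 0) (30, 0) (30, 47) (0, 47)]
2. ⊥bis P0·P1 via (11.21,32.08): [(0, 31.5158) (30, 33.0256) (30, 47) (0, 47)]  |A|=441.8779
3. ⊥bis P0·P2 via (9.03,34.045): [(0, 35.7346) (17.7681, 32.41) (30, 33.0256) (30, 47) (0, 47)]  |A|=404.3985
4. ⊥bis P0·P3 via (18.15,34.97): [(0, 35.7346) (15.8441, 32.77) (30, 46.2759) (30, 47) (0, 47)]  |A|=307.8205
5. ⊥bis P0·P4 via (6.22,43.08): [(5.7095, 34.6663) (15.8441, 32.77) (30, 46.2759) (30, 47) (6.4578, 47)]  |A|=235.8359
6. ⊥bis P0·P5 via (14.425,25.725): [(5.7095, 34.6663) (15.8441, 32.77) (30, 46.2759) (30, 47) (6.4578, 47)]  |A|=235.8359
7. ⊥bis P0·P6 via (9.235,40.955): [(6.232, 43.2781) (17.6224, 34.4666) (30, 46.2759) (30, 47) (6.4578, 47)]  |A|=174.2049
8. canonical 5-gon: [(6.232, 43.2781) (17.6224, 34.4666) (30, 46.2759) (30, 47) (6.4578, 47)]
9. shoelace: 174.2049

Area of P0's cell: 174.2049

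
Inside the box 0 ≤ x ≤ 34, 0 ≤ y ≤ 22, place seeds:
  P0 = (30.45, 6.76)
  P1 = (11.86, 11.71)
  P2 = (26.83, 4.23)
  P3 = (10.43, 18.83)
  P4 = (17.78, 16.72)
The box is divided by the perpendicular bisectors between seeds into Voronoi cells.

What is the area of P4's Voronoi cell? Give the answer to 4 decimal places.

Area of P4's cell: 149.0763

1. box [0,34]×[0,22]: [(0, 0) (34, 0) (34, 22) (0, 22)]
2. ⊥bis P4·P0 via (24.115,11.74): [(0, 0) (14.8861, 0) (32.1805, 22) (0, 22)]  |A|=517.7321
3. ⊥bis P4·P1 via (14.82,14.215): [(20.6475, 7.329) (32.1805, 22) (8.2317, 22)]  |A|=175.6761
4. ⊥bis P4·P2 via (22.305,10.475): [(19.6272, 8.5347) (24.1999, 11.848) (32.1805, 22) (8.2317, 22)]  |A|=171.2292
5. ⊥bis P4·P3 via (14.105,17.775): [(13.523, 15.7476) (19.6272, 8.5347) (24.1999, 11.848) (32.1805, 22) (15.3179, 22)]  |A|=149.0763
6. canonical 5-gon: [(13.523, 15.7476) (19.6272, 8.5347) (24.1999, 11.848) (32.1805, 22) (15.3179, 22)]
7. shoelace: 149.0763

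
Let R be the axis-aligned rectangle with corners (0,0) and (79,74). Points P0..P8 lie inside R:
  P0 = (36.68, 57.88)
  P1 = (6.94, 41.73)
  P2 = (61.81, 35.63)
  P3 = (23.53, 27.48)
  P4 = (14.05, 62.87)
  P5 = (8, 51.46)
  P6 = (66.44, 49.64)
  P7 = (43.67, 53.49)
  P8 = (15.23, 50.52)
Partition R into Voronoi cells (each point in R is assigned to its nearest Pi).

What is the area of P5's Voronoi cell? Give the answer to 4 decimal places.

1. box [0,79]×[0,74]: [(0, 0) (79, 0) (79, 74) (0, 74)]
2. ⊥bis P5·P0 via (22.34,54.67): [(0, 0) (34.5778, 0) (18.013, 74) (0, 74)]  |A|=1945.861
3. ⊥bis P5·P1 via (7.47,46.595): [(0, 47.4088) (24.5645, 44.7327) (18.013, 74) (0, 74)]  |A|=590.1951
4. ⊥bis P5·P2 via (34.905,43.545): [(0, 47.4088) (24.5645, 44.7327) (18.013, 74) (0, 74)]  |A|=590.1951
5. ⊥bis P5·P3 via (15.765,39.47): [(0, 47.4088) (23.9881, 44.7955) (24.4792, 45.1135) (18.013, 74) (0, 74)]  |A|=590.088
6. ⊥bis P5·P4 via (11.025,57.165): [(0, 63.0109) (0, 47.4088) (23.9881, 44.7955) (24.4792, 45.1135) (23.2302, 50.6934)]  |A|=252.5372
7. ⊥bis P5·P6 via (37.22,50.55): [(0, 63.0109) (0, 47.4088) (23.9881, 44.7955) (24.4792, 45.1135) (23.2302, 50.6934)]  |A|=252.5372
8. ⊥bis P5·P7 via (25.835,52.475): [(0, 63.0109) (0, 47.4088) (23.9881, 44.7955) (24.4792, 45.1135) (23.2302, 50.6934)]  |A|=252.5372
9. ⊥bis P5·P8 via (11.615,50.99): [(12.328, 56.4741) (0, 63.0109) (0, 47.4088) (10.9937, 46.2111)]  |A|=153.3842
10. canonical 4-gon: [(12.328, 56.4741) (0, 63.0109) (0, 47.4088) (10.9937, 46.2111)]
11. shoelace: 153.3842

Area of P5's cell: 153.3842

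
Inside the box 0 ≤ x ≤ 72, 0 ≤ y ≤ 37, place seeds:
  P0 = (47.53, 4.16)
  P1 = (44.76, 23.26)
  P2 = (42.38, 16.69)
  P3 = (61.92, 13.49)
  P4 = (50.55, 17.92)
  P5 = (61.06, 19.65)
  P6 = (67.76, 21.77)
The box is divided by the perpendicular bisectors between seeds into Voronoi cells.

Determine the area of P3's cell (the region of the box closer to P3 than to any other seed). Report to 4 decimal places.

1. box [0,72]×[0,37]: [(0, 0) (72, 0) (72, 37) (0, 37)]
2. ⊥bis P3·P0 via (54.725,8.825): [(60.4468, 0) (72, 0) (72, 37) (36.4573, 37)]  |A|=871.2741
3. ⊥bis P3·P1 via (53.34,18.375): [(51.0925, 14.4275) (60.4468, 0) (72, 0) (72, 37) (63.9441, 37)]  |A|=561.0512
4. ⊥bis P3·P2 via (52.15,15.09): [(52.4247, 16.7674) (51.8501, 13.259) (60.4468, 0) (72, 0) (72, 37) (63.9441, 37)]  |A|=559.3864
5. ⊥bis P3·P4 via (56.235,15.705): [(53.9938, 9.9528) (60.4468, 0) (72, 0) (72, 37) (64.532, 37)]  |A|=491.6021
6. ⊥bis P3·P5 via (61.49,16.57): [(56.2891, 15.8439) (53.9938, 9.9528) (60.4468, 0) (72, 0) (72, 18.0373)]  |A|=263.6448
7. ⊥bis P3·P6 via (64.84,17.63): [(65.541, 17.1356) (56.2891, 15.8439) (53.9938, 9.9528) (60.4468, 0) (72, 0) (72, 12.58)]  |A|=246.0204
8. canonical 6-gon: [(65.541, 17.1356) (56.2891, 15.8439) (53.9938, 9.9528) (60.4468, 0) (72, 0) (72, 12.58)]
9. shoelace: 246.0204

Area of P3's cell: 246.0204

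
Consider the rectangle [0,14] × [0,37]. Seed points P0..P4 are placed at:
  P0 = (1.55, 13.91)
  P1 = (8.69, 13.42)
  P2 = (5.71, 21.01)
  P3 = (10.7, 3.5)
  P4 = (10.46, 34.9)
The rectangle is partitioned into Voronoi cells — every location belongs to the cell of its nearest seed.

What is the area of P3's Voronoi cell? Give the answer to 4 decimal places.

1. box [0,14]×[0,37]: [(0, 0) (14, 0) (14, 37) (0, 37)]
2. ⊥bis P3·P0 via (6.125,8.705): [(0, 3.3214) (0, 0) (14, 0) (14, 15.6268)]  |A|=132.6373
3. ⊥bis P3·P1 via (9.695,8.46): [(4.6932, 7.4465) (0, 3.3214) (0, 0) (14, 0) (14, 9.3323)]  |A|=103.3464
4. ⊥bis P3·P2 via (8.205,12.255): [(4.6932, 7.4465) (0, 3.3214) (0, 0) (14, 0) (14, 9.3323)]  |A|=103.3464
5. ⊥bis P3·P4 via (10.58,19.2): [(4.6932, 7.4465) (0, 3.3214) (0, 0) (14, 0) (14, 9.3323)]  |A|=103.3464
6. canonical 5-gon: [(4.6932, 7.4465) (0, 3.3214) (0, 0) (14, 0) (14, 9.3323)]
7. shoelace: 103.3464

Area of P3's cell: 103.3464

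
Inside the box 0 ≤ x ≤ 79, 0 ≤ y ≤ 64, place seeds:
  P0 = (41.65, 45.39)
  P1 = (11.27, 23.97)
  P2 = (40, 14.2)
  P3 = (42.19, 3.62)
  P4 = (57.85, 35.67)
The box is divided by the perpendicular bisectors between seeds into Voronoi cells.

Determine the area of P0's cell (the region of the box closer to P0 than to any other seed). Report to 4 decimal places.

1. box [0,79]×[0,64]: [(0, 0) (79, 0) (79, 64) (0, 64)]
2. ⊥bis P0·P1 via (26.46,34.68): [(50.9118, 0) (79, 0) (79, 64) (5.7874, 64)]  |A|=3241.6265
3. ⊥bis P0·P2 via (40.825,29.795): [(29.4811, 30.3951) (79, 27.7755) (79, 64) (5.7874, 64)]  |A|=2127.0495
4. ⊥bis P0·P3 via (41.92,24.505): [(29.4811, 30.3951) (79, 27.7755) (79, 64) (5.7874, 64)]  |A|=2127.0495
5. ⊥bis P0·P4 via (49.75,40.53): [(29.4811, 30.3951) (43.2326, 29.6676) (63.832, 64) (5.7874, 64)]  |A|=1218.8441
6. canonical 4-gon: [(29.4811, 30.3951) (43.2326, 29.6676) (63.832, 64) (5.7874, 64)]
7. shoelace: 1218.8441

Area of P0's cell: 1218.8441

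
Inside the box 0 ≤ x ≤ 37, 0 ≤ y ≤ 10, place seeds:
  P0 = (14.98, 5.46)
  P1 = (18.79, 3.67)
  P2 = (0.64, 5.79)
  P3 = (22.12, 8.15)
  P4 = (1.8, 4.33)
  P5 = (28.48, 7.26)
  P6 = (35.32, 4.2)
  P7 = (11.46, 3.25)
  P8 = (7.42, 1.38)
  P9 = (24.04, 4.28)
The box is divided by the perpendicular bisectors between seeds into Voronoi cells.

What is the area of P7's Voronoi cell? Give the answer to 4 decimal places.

1. box [0,37]×[0,10]: [(0, 0) (37, 0) (37, 10) (0, 10)]
2. ⊥bis P7·P0 via (13.22,4.355): [(0, 0) (15.9542, 0) (9.6758, 10) (0, 10)]  |A|=128.1504
3. ⊥bis P7·P1 via (15.125,3.46): [(0, 0) (15.3233, 0) (15.2599, 1.106) (9.6758, 10) (0, 10)]  |A|=127.8015
4. ⊥bis P7·P2 via (6.05,4.52): [(4.9889, 0) (15.3233, 0) (15.2599, 1.106) (9.6758, 10) (7.3364, 10)]  |A|=66.1747
5. ⊥bis P7·P3 via (16.79,5.7): [(4.9889, 0) (15.3233, 0) (15.2599, 1.106) (9.6758, 10) (7.3364, 10)]  |A|=66.1747
6. ⊥bis P7·P4 via (6.63,3.79): [(7.3132, 9.9012) (6.2063, 0) (15.3233, 0) (15.2599, 1.106) (9.6758, 10) (7.3364, 10)]  |A|=60.1481
7. ⊥bis P7·P5 via (19.97,5.255): [(7.3132, 9.9012) (6.2063, 0) (15.3233, 0) (15.2599, 1.106) (9.6758, 10) (7.3364, 10)]  |A|=60.1481
8. ⊥bis P7·P6 via (23.39,3.725): [(7.3132, 9.9012) (6.2063, 0) (15.3233, 0) (15.2599, 1.106) (9.6758, 10) (7.3364, 10)]  |A|=60.1481
9. ⊥bis P7·P8 via (9.44,2.315): [(7.3132, 9.9012) (7.0439, 7.4917) (10.5115, 0) (15.3233, 0) (15.2599, 1.106) (9.6758, 10) (7.3364, 10)]  |A|=44.0212
10. ⊥bis P7·P9 via (17.75,3.765): [(7.3132, 9.9012) (7.0439, 7.4917) (10.5115, 0) (15.3233, 0) (15.2599, 1.106) (9.6758, 10) (7.3364, 10)]  |A|=44.0212
11. canonical 7-gon: [(7.3132, 9.9012) (7.0439, 7.4917) (10.5115, 0) (15.3233, 0) (15.2599, 1.106) (9.6758, 10) (7.3364, 10)]
12. shoelace: 44.0212

Area of P7's cell: 44.0212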